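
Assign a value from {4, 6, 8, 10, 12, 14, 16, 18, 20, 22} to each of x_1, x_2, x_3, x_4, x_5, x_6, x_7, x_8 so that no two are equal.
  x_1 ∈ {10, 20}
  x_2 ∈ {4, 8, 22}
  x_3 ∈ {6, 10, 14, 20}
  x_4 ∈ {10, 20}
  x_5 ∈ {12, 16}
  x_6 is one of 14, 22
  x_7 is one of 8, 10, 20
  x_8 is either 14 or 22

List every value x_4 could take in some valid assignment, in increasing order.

10, 20

x_1 and x_4 between them cover only {10, 20} — a naked pair. Remove those values from x_3, x_7.
x_7's domain is down to {8}, so x_7 = 8. Strike 8 from x_2.
x_6 and x_8 between them cover only {14, 22} — a naked pair. Remove those values from x_2, x_3.
x_2 has just one choice, so x_2 = 4.
That leaves x_3 = 6.
No further eliminations apply; x_4 can still be any of 10, 20.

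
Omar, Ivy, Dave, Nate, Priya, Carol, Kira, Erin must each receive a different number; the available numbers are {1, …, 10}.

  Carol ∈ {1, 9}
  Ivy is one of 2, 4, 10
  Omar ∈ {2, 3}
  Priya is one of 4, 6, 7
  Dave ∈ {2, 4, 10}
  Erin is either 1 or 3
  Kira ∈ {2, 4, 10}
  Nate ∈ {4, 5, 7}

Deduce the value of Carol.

Ivy, Dave, Kira between them cover only {2, 4, 10} — a naked triple. Remove those values from Omar, Nate, Priya.
That leaves Omar = 3. Strike 3 from Erin.
Erin's domain is down to {1}, so Erin = 1. Strike 1 from Carol.
So Carol = 9.

9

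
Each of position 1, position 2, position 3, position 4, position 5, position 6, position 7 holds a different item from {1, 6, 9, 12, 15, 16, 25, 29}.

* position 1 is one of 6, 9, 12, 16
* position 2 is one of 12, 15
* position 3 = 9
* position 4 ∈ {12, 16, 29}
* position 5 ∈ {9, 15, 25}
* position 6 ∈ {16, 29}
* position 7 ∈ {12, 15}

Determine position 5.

25

position 3 must be 9 (only option left). Eliminate 9 elsewhere: position 1, position 5.
The 6 still-open variables draw from only 6 values {6, 12, 15, 16, 25, 29}, so each is used; only position 1 can be 6, hence position 1 = 6.
Among the 5 still-open variables, 25 fits only position 5 (and all 5 values in {12, 15, 16, 25, 29} must be used), so position 5 = 25.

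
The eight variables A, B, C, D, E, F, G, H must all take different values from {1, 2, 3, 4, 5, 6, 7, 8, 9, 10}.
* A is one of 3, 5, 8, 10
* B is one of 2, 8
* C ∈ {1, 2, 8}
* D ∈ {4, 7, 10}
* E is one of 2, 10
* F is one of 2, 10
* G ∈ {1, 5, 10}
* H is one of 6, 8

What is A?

3

E and F share exactly the 2 values {2, 10}; by pigeonhole those values go to them, so strike 2, 10 from A, B, C, D, G.
That leaves B = 8. Strike 8 from A, C, H.
C's domain is down to {1}, so C = 1. So G can't be 1.
G must be 5 (only option left). So A can't be 5.
So A = 3.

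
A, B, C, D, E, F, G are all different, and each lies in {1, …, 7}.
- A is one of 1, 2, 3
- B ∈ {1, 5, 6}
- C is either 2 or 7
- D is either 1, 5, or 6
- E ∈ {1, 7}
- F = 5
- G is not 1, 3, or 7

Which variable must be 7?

F has just one choice, so F = 5. Remove 5 from B, D, G.
The 6 still-open variables together cover exactly {1, 2, 3, 4, 6, 7} — 6 values for 6 variables — and 3 appears only in A's list, so A = 3.
Among the 5 still-open variables, 4 fits only G (and all 5 values in {1, 2, 4, 6, 7} must be used), so G = 4.
The 4 still-open variables draw from only 4 values {1, 2, 6, 7}, so each is used; only C can be 2, hence C = 2.
The 3 still-open variables draw from only 3 values {1, 6, 7}, so each is used; only E can be 7, hence E = 7.

E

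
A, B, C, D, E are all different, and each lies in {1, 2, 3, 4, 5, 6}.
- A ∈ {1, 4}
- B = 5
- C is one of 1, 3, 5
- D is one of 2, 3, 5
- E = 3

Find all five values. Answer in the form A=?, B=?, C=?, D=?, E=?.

A=4, B=5, C=1, D=2, E=3

B has just one choice, so B = 5. Eliminate 5 elsewhere: C, D.
E's domain is down to {3}, so E = 3. Remove 3 from C, D.
C has just one choice, so C = 1. Eliminate 1 elsewhere: A.
D has just one choice, so D = 2.
That leaves A = 4.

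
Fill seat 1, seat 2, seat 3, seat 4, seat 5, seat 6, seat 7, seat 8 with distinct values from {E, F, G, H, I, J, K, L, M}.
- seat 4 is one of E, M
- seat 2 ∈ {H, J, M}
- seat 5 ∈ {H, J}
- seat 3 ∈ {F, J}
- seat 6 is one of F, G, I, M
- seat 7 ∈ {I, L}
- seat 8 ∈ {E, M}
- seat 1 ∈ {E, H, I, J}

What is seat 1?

I

The 8 variables together cover exactly {E, F, G, H, I, J, L, M} — 8 values for 8 variables — and G appears only in seat 6's list, so seat 6 = G.
The 7 still-open variables draw from only 7 values {E, F, H, I, J, L, M}, so each is used; only seat 3 can be F, hence seat 3 = F.
Among the 6 still-open variables, L fits only seat 7 (and all 6 values in {E, H, I, J, L, M} must be used), so seat 7 = L.
The 5 still-open variables draw from only 5 values {E, H, I, J, M}, so each is used; only seat 1 can be I, hence seat 1 = I.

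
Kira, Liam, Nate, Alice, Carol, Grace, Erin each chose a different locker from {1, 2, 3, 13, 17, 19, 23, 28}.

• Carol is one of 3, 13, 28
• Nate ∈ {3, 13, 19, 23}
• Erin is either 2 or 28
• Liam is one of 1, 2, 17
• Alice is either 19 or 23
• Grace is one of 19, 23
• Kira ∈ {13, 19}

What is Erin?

Alice and Grace share exactly the 2 values {19, 23}; by pigeonhole those values go to them, so strike 19, 23 from Kira, Nate.
Kira must be 13 (only option left). Eliminate 13 elsewhere: Nate, Carol.
Nate must be 3 (only option left). Strike 3 from Carol.
Carol has just one choice, so Carol = 28. Remove 28 from Erin.
So Erin = 2.

2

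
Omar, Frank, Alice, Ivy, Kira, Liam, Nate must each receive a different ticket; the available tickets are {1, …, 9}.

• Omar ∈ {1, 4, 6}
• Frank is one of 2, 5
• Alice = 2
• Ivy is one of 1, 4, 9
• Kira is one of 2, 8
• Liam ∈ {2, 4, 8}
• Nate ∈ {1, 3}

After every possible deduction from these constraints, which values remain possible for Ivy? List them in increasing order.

1, 9

Alice must be 2 (only option left). Eliminate 2 elsewhere: Frank, Kira, Liam.
Kira must be 8 (only option left). Strike 8 from Liam.
Liam has just one choice, so Liam = 4. Strike 4 from Omar, Ivy.
Frank must be 5 (only option left).
No further eliminations apply; Ivy can still be any of 1, 9.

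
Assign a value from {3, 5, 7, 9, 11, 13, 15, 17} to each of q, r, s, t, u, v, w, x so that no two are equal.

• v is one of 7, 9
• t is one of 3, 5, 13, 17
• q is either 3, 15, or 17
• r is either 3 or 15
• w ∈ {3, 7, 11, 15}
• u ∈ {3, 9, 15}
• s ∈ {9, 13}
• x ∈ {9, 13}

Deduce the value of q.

17

The 8 variables together cover exactly {3, 5, 7, 9, 11, 13, 15, 17} — 8 values for 8 variables — and 5 appears only in t's list, so t = 5.
Among the 7 still-open variables, 11 fits only w (and all 7 values in {3, 7, 9, 11, 13, 15, 17} must be used), so w = 11.
The 6 still-open variables together cover exactly {3, 7, 9, 13, 15, 17} — 6 values for 6 variables — and 7 appears only in v's list, so v = 7.
The 5 still-open variables together cover exactly {3, 9, 13, 15, 17} — 5 values for 5 variables — and 17 appears only in q's list, so q = 17.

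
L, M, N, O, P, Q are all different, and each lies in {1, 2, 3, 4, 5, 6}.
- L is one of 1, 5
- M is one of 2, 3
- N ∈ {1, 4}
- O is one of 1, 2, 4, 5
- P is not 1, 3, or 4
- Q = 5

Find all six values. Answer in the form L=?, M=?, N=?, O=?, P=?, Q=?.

L=1, M=3, N=4, O=2, P=6, Q=5

Q has just one choice, so Q = 5. Remove 5 from L, O, P.
L has just one choice, so L = 1. Eliminate 1 elsewhere: N, O.
That leaves N = 4. So O can't be 4.
That leaves O = 2. Eliminate 2 elsewhere: M, P.
P must be 6 (only option left).
M's domain is down to {3}, so M = 3.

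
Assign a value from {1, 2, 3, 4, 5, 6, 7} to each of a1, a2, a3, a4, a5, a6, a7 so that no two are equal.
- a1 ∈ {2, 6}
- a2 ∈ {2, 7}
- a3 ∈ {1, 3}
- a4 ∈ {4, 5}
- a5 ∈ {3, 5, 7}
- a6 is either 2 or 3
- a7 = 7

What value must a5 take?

a7 has just one choice, so a7 = 7. Remove 7 from a2, a5.
a2 must be 2 (only option left). Strike 2 from a1, a6.
That leaves a6 = 3. So a3, a5 can't be 3.
So a5 = 5.

5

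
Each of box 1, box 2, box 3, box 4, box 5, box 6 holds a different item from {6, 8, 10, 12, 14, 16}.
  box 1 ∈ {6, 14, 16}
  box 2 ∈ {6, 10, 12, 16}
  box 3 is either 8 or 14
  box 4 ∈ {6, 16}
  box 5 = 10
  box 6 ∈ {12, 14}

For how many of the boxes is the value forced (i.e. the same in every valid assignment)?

box 5 has just one choice, so box 5 = 10. Eliminate 10 elsewhere: box 2.
The 5 still-open variables together cover exactly {6, 8, 12, 14, 16} — 5 values for 5 variables — and 8 appears only in box 3's list, so box 3 = 8.
Determined: box 3=8, box 5=10. The other boxes each still have more than one consistent value. That makes 2.

2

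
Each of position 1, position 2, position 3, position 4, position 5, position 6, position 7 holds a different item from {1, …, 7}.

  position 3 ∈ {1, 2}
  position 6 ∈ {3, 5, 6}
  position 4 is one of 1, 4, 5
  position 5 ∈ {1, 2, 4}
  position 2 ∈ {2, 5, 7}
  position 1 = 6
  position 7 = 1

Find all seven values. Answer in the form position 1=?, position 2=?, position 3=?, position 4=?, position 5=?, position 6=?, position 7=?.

position 1 has just one choice, so position 1 = 6. Eliminate 6 elsewhere: position 6.
That leaves position 7 = 1. Eliminate 1 elsewhere: position 3, position 4, position 5.
That leaves position 3 = 2. Eliminate 2 elsewhere: position 2, position 5.
That leaves position 5 = 4. So position 4 can't be 4.
position 4's domain is down to {5}, so position 4 = 5. Remove 5 from position 2, position 6.
position 6's domain is down to {3}, so position 6 = 3.
position 2's domain is down to {7}, so position 2 = 7.

position 1=6, position 2=7, position 3=2, position 4=5, position 5=4, position 6=3, position 7=1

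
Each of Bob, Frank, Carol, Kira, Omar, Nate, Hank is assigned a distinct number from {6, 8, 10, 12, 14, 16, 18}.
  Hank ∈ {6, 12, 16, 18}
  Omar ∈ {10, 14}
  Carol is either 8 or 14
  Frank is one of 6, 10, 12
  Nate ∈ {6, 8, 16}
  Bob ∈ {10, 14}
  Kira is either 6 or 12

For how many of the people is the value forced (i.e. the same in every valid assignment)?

3

The 7 variables together cover exactly {6, 8, 10, 12, 14, 16, 18} — 7 values for 7 variables — and 18 appears only in Hank's list, so Hank = 18.
The 6 still-open variables together cover exactly {6, 8, 10, 12, 14, 16} — 6 values for 6 variables — and 16 appears only in Nate's list, so Nate = 16.
The 5 still-open variables together cover exactly {6, 8, 10, 12, 14} — 5 values for 5 variables — and 8 appears only in Carol's list, so Carol = 8.
The 2 variables Bob and Omar are confined to {10, 14}, which locks those values in; drop them from Frank.
Determined: Carol=8, Nate=16, Hank=18. The other people each still have more than one consistent value. That makes 3.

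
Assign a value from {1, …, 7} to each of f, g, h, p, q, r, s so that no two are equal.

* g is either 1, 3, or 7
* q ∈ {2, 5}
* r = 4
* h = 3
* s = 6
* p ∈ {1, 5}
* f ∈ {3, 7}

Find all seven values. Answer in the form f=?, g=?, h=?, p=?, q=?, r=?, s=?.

f=7, g=1, h=3, p=5, q=2, r=4, s=6

h's domain is down to {3}, so h = 3. So f, g can't be 3.
r must be 4 (only option left).
s's domain is down to {6}, so s = 6.
That leaves f = 7. Eliminate 7 elsewhere: g.
g has just one choice, so g = 1. Strike 1 from p.
p must be 5 (only option left). Eliminate 5 elsewhere: q.
That leaves q = 2.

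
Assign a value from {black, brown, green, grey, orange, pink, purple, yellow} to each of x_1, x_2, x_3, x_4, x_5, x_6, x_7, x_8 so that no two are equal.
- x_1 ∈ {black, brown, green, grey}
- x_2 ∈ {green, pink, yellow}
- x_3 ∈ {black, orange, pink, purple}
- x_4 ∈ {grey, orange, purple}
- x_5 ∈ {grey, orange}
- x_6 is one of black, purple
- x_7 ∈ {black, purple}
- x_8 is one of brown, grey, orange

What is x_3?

The 8 variables draw from only 8 values {black, brown, green, grey, orange, pink, purple, yellow}, so each is used; only x_2 can be yellow, hence x_2 = yellow.
The 7 still-open variables together cover exactly {black, brown, green, grey, orange, pink, purple} — 7 values for 7 variables — and green appears only in x_1's list, so x_1 = green.
The 6 still-open variables together cover exactly {black, brown, grey, orange, pink, purple} — 6 values for 6 variables — and brown appears only in x_8's list, so x_8 = brown.
The 5 still-open variables draw from only 5 values {black, grey, orange, pink, purple}, so each is used; only x_3 can be pink, hence x_3 = pink.

pink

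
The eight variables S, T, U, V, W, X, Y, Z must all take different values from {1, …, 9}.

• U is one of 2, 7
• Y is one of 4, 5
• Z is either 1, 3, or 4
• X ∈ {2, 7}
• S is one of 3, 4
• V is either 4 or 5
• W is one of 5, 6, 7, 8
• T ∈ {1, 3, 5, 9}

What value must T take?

9

The 2 variables U and X are confined to {2, 7}, which locks those values in; drop them from W.
V and Y share exactly the 2 values {4, 5}; by pigeonhole those values go to them, so strike 4, 5 from S, T, W, Z.
That leaves S = 3. Remove 3 from T, Z.
Z must be 1 (only option left). Remove 1 from T.
So T = 9.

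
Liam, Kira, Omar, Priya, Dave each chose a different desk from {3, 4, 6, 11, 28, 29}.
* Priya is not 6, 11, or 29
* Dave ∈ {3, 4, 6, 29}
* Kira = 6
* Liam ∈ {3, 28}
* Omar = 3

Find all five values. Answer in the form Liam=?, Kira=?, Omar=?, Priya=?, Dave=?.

Kira's domain is down to {6}, so Kira = 6. Strike 6 from Dave.
Omar has just one choice, so Omar = 3. So Liam, Priya, Dave can't be 3.
Liam's domain is down to {28}, so Liam = 28. Eliminate 28 elsewhere: Priya.
That leaves Priya = 4. Remove 4 from Dave.
That leaves Dave = 29.

Liam=28, Kira=6, Omar=3, Priya=4, Dave=29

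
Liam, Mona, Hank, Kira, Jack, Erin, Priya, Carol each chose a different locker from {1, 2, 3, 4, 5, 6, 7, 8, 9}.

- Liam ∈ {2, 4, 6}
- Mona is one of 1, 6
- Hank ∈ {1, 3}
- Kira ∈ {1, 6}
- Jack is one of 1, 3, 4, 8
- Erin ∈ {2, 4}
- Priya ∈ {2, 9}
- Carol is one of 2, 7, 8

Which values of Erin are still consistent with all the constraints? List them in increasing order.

The 8 variables draw from only 8 values {1, 2, 3, 4, 6, 7, 8, 9}, so each is used; only Carol can be 7, hence Carol = 7.
The 7 still-open variables draw from only 7 values {1, 2, 3, 4, 6, 8, 9}, so each is used; only Jack can be 8, hence Jack = 8.
The 6 still-open variables together cover exactly {1, 2, 3, 4, 6, 9} — 6 values for 6 variables — and 3 appears only in Hank's list, so Hank = 3.
Among the 5 still-open variables, 9 fits only Priya (and all 5 values in {1, 2, 4, 6, 9} must be used), so Priya = 9.
Mona and Kira between them cover only {1, 6} — a naked pair. Remove those values from Liam.
No further eliminations apply; Erin can still be any of 2, 4.

2, 4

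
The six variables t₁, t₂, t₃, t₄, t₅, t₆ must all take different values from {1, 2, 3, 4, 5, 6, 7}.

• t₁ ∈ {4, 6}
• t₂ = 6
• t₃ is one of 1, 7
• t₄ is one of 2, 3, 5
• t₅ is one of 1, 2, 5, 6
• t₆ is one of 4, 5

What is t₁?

t₂ has just one choice, so t₂ = 6. Eliminate 6 elsewhere: t₁, t₅.
So t₁ = 4.

4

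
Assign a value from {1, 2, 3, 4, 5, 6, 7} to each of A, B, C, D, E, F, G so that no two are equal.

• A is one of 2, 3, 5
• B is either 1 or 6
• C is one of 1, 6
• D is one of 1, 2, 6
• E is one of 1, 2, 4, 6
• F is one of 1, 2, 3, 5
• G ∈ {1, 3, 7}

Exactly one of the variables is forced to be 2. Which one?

D

Among the 7 variables, 4 fits only E (and all 7 values in {1, 2, 3, 4, 5, 6, 7} must be used), so E = 4.
The 6 still-open variables together cover exactly {1, 2, 3, 5, 6, 7} — 6 values for 6 variables — and 7 appears only in G's list, so G = 7.
B and C share exactly the 2 values {1, 6}; by pigeonhole those values go to them, so strike 1, 6 from D, F.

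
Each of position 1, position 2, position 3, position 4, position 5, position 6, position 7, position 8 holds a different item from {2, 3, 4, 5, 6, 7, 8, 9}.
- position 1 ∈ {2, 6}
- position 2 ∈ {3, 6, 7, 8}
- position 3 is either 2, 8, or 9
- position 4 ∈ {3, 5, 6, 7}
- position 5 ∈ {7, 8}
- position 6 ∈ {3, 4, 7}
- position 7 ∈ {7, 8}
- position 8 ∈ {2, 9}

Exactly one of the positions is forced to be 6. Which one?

The 8 variables together cover exactly {2, 3, 4, 5, 6, 7, 8, 9} — 8 values for 8 variables — and 4 appears only in position 6's list, so position 6 = 4.
Among the 7 still-open variables, 5 fits only position 4 (and all 7 values in {2, 3, 5, 6, 7, 8, 9} must be used), so position 4 = 5.
Among the 6 still-open variables, 3 fits only position 2 (and all 6 values in {2, 3, 6, 7, 8, 9} must be used), so position 2 = 3.
The 5 still-open variables draw from only 5 values {2, 6, 7, 8, 9}, so each is used; only position 1 can be 6, hence position 1 = 6.

position 1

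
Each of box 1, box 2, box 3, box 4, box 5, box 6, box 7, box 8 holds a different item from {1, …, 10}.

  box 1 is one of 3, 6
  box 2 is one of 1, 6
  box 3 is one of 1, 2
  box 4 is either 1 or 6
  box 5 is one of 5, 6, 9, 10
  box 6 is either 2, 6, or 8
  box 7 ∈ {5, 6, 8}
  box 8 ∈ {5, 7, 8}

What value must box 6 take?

The 2 variables box 2 and box 4 are confined to {1, 6}, which locks those values in; drop them from box 1, box 3, box 5, box 6, box 7.
box 1 must be 3 (only option left).
box 3's domain is down to {2}, so box 3 = 2. Strike 2 from box 6.
So box 6 = 8.

8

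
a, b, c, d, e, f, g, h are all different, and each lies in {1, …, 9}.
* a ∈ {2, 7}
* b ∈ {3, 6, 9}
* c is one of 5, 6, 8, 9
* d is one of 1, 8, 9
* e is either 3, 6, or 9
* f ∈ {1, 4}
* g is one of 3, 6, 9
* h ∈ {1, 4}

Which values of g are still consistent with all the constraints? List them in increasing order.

3, 6, 9

The 2 variables f and h are confined to {1, 4}, which locks those values in; drop them from d.
b, e, g share exactly the 3 values {3, 6, 9}; by pigeonhole those values go to them, so strike 3, 6, 9 from c, d.
d's domain is down to {8}, so d = 8. Remove 8 from c.
That leaves c = 5.
No further eliminations apply; g can still be any of 3, 6, 9.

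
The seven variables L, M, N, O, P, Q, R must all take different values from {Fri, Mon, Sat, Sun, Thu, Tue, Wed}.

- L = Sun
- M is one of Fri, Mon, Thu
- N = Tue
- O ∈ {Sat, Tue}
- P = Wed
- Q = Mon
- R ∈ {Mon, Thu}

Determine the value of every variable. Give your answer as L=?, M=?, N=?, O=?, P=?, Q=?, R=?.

L must be Sun (only option left).
N has just one choice, so N = Tue. Strike Tue from O.
O's domain is down to {Sat}, so O = Sat.
P has just one choice, so P = Wed.
Q's domain is down to {Mon}, so Q = Mon. Eliminate Mon elsewhere: M, R.
R must be Thu (only option left). Strike Thu from M.
That leaves M = Fri.

L=Sun, M=Fri, N=Tue, O=Sat, P=Wed, Q=Mon, R=Thu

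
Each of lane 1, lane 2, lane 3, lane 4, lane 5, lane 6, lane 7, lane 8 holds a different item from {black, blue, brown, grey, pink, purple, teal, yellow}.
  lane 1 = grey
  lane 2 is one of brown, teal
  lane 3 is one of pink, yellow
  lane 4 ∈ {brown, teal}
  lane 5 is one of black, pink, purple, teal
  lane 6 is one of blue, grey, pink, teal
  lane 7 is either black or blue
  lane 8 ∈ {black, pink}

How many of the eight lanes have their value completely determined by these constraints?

3

lane 1's domain is down to {grey}, so lane 1 = grey. Remove grey from lane 6.
The 7 still-open variables draw from only 7 values {black, blue, brown, pink, purple, teal, yellow}, so each is used; only lane 5 can be purple, hence lane 5 = purple.
Among the 6 still-open variables, yellow fits only lane 3 (and all 6 values in {black, blue, brown, pink, teal, yellow} must be used), so lane 3 = yellow.
lane 2 and lane 4 share exactly the 2 values {brown, teal}; by pigeonhole those values go to them, so strike brown, teal from lane 6.
Determined: lane 1=grey, lane 3=yellow, lane 5=purple. The other lanes each still have more than one consistent value. That makes 3.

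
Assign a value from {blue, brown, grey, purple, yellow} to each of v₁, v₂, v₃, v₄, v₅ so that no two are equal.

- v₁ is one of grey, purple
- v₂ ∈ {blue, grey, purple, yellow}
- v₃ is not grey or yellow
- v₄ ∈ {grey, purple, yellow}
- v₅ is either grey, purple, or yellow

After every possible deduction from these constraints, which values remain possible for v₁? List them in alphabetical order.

grey, purple

The 5 variables together cover exactly {blue, brown, grey, purple, yellow} — 5 values for 5 variables — and brown appears only in v₃'s list, so v₃ = brown.
Among the 4 still-open variables, blue fits only v₂ (and all 4 values in {blue, grey, purple, yellow} must be used), so v₂ = blue.
No further eliminations apply; v₁ can still be any of grey, purple.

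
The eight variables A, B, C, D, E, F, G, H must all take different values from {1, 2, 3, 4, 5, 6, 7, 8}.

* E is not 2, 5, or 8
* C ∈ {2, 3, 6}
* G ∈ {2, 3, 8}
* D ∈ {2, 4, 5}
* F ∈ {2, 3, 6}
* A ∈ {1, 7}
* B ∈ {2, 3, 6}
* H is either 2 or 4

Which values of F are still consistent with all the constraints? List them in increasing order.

Among the 8 variables, 5 fits only D (and all 8 values in {1, 2, 3, 4, 5, 6, 7, 8} must be used), so D = 5.
Among the 7 still-open variables, 8 fits only G (and all 7 values in {1, 2, 3, 4, 6, 7, 8} must be used), so G = 8.
The 3 variables B, C, F are confined to {2, 3, 6}, which locks those values in; drop them from E, H.
H must be 4 (only option left). So E can't be 4.
No further eliminations apply; F can still be any of 2, 3, 6.

2, 3, 6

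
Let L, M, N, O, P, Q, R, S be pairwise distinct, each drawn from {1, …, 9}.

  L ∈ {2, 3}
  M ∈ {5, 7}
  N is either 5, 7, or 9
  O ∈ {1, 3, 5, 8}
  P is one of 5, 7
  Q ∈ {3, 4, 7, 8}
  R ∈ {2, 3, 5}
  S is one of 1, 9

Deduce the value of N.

The 8 variables together cover exactly {1, 2, 3, 4, 5, 7, 8, 9} — 8 values for 8 variables — and 4 appears only in Q's list, so Q = 4.
The 7 still-open variables together cover exactly {1, 2, 3, 5, 7, 8, 9} — 7 values for 7 variables — and 8 appears only in O's list, so O = 8.
The 6 still-open variables together cover exactly {1, 2, 3, 5, 7, 9} — 6 values for 6 variables — and 1 appears only in S's list, so S = 1.
Among the 5 still-open variables, 9 fits only N (and all 5 values in {2, 3, 5, 7, 9} must be used), so N = 9.

9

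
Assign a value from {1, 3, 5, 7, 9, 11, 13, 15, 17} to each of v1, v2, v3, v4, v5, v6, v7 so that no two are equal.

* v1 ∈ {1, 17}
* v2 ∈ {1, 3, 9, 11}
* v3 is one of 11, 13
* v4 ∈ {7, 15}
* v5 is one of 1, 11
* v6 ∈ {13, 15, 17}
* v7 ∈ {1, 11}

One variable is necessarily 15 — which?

v5 and v7 between them cover only {1, 11} — a naked pair. Remove those values from v1, v2, v3.
v1 must be 17 (only option left). Remove 17 from v6.
v3 must be 13 (only option left). Strike 13 from v6.
So 15 goes to v6.

v6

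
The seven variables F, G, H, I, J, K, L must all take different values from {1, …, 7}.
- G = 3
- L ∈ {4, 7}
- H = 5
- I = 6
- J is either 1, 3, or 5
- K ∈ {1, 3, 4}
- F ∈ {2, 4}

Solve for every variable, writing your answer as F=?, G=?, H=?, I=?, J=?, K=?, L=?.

G has just one choice, so G = 3. Remove 3 from J, K.
H's domain is down to {5}, so H = 5. Strike 5 from J.
I must be 6 (only option left).
That leaves J = 1. Remove 1 from K.
K has just one choice, so K = 4. Strike 4 from F, L.
L must be 7 (only option left).
That leaves F = 2.

F=2, G=3, H=5, I=6, J=1, K=4, L=7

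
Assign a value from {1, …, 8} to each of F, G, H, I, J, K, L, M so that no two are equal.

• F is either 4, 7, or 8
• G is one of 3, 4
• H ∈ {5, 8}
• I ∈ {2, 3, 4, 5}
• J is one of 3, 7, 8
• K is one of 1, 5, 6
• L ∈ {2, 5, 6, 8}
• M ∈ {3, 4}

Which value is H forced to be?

The 8 variables together cover exactly {1, 2, 3, 4, 5, 6, 7, 8} — 8 values for 8 variables — and 1 appears only in K's list, so K = 1.
Among the 7 still-open variables, 6 fits only L (and all 7 values in {2, 3, 4, 5, 6, 7, 8} must be used), so L = 6.
The 6 still-open variables together cover exactly {2, 3, 4, 5, 7, 8} — 6 values for 6 variables — and 2 appears only in I's list, so I = 2.
The 5 still-open variables together cover exactly {3, 4, 5, 7, 8} — 5 values for 5 variables — and 5 appears only in H's list, so H = 5.

5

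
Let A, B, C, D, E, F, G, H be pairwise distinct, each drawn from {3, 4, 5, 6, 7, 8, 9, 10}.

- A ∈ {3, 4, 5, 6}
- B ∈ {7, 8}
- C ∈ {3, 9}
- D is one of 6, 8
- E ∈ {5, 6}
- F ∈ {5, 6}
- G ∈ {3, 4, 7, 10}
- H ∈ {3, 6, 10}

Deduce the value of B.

7

The 8 variables together cover exactly {3, 4, 5, 6, 7, 8, 9, 10} — 8 values for 8 variables — and 9 appears only in C's list, so C = 9.
E and F between them cover only {5, 6} — a naked pair. Remove those values from A, D, H.
D's domain is down to {8}, so D = 8. Strike 8 from B.
So B = 7.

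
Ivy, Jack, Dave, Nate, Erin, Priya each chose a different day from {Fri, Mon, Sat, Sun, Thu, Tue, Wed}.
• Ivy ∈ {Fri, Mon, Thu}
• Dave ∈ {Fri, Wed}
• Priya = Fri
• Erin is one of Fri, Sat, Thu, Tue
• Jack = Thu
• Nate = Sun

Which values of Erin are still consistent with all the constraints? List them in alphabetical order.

Jack must be Thu (only option left). Eliminate Thu elsewhere: Ivy, Erin.
Nate has just one choice, so Nate = Sun.
Priya's domain is down to {Fri}, so Priya = Fri. Eliminate Fri elsewhere: Ivy, Dave, Erin.
Ivy must be Mon (only option left).
Dave's domain is down to {Wed}, so Dave = Wed.
No further eliminations apply; Erin can still be any of Sat, Tue.

Sat, Tue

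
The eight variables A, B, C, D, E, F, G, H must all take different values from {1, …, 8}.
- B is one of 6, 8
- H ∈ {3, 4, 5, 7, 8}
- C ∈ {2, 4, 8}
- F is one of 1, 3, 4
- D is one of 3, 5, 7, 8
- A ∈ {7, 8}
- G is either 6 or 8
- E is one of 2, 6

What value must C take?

4

The 8 variables together cover exactly {1, 2, 3, 4, 5, 6, 7, 8} — 8 values for 8 variables — and 1 appears only in F's list, so F = 1.
B and G between them cover only {6, 8} — a naked pair. Remove those values from A, C, D, E, H.
A must be 7 (only option left). Remove 7 from D, H.
E has just one choice, so E = 2. So C can't be 2.
So C = 4.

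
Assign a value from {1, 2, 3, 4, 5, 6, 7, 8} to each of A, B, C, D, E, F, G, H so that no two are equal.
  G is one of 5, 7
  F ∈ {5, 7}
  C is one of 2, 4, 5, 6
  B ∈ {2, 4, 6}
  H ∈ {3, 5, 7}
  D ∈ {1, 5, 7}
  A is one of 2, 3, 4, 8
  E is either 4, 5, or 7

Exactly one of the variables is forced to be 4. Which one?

E

The 8 variables together cover exactly {1, 2, 3, 4, 5, 6, 7, 8} — 8 values for 8 variables — and 1 appears only in D's list, so D = 1.
The 7 still-open variables draw from only 7 values {2, 3, 4, 5, 6, 7, 8}, so each is used; only A can be 8, hence A = 8.
Among the 6 still-open variables, 3 fits only H (and all 6 values in {2, 3, 4, 5, 6, 7} must be used), so H = 3.
The 2 variables F and G are confined to {5, 7}, which locks those values in; drop them from C, E.
So 4 goes to E.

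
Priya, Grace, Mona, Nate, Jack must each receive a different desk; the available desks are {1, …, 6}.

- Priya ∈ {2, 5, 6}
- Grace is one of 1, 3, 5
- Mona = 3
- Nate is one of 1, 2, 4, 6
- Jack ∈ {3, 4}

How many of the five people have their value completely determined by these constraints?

2

Mona must be 3 (only option left). So Grace, Jack can't be 3.
Jack must be 4 (only option left). So Nate can't be 4.
Determined: Mona=3, Jack=4. The other people each still have more than one consistent value. That makes 2.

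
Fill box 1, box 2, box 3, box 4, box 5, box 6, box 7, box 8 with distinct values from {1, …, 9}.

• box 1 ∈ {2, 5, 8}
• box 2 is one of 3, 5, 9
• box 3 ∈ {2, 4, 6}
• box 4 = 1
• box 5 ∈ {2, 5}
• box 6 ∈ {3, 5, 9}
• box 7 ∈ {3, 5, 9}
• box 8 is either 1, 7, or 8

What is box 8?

7

box 4 must be 1 (only option left). Eliminate 1 elsewhere: box 8.
box 2, box 6, box 7 between them cover only {3, 5, 9} — a naked triple. Remove those values from box 1, box 5.
box 5 has just one choice, so box 5 = 2. So box 1, box 3 can't be 2.
box 1 has just one choice, so box 1 = 8. Remove 8 from box 8.
So box 8 = 7.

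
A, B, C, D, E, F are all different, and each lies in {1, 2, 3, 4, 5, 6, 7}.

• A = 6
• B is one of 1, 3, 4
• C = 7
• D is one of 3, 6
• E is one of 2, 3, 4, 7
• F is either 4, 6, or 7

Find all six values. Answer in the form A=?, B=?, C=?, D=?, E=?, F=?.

A has just one choice, so A = 6. Eliminate 6 elsewhere: D, F.
That leaves C = 7. Remove 7 from E, F.
D must be 3 (only option left). Remove 3 from B, E.
That leaves F = 4. So B, E can't be 4.
That leaves B = 1.
That leaves E = 2.

A=6, B=1, C=7, D=3, E=2, F=4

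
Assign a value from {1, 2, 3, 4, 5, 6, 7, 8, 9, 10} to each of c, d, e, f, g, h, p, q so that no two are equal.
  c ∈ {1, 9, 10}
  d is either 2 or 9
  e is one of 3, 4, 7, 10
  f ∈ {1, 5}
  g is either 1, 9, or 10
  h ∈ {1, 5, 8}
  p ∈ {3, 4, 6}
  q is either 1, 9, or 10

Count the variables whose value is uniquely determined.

c, g, q share exactly the 3 values {1, 9, 10}; by pigeonhole those values go to them, so strike 1, 9, 10 from d, e, f, h.
That leaves d = 2.
That leaves f = 5. Remove 5 from h.
h must be 8 (only option left).
Determined: d=2, f=5, h=8. The other variables each still have more than one consistent value. That makes 3.

3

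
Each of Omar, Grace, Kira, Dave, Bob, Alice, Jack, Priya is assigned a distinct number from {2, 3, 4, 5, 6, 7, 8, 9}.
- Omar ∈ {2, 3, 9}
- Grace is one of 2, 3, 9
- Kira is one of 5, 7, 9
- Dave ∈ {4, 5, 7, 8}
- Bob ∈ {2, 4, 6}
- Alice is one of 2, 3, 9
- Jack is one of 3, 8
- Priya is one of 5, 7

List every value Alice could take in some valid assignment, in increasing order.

2, 3, 9

The 8 variables draw from only 8 values {2, 3, 4, 5, 6, 7, 8, 9}, so each is used; only Bob can be 6, hence Bob = 6.
The 7 still-open variables draw from only 7 values {2, 3, 4, 5, 7, 8, 9}, so each is used; only Dave can be 4, hence Dave = 4.
The 6 still-open variables draw from only 6 values {2, 3, 5, 7, 8, 9}, so each is used; only Jack can be 8, hence Jack = 8.
The 3 variables Omar, Grace, Alice are confined to {2, 3, 9}, which locks those values in; drop them from Kira.
No further eliminations apply; Alice can still be any of 2, 3, 9.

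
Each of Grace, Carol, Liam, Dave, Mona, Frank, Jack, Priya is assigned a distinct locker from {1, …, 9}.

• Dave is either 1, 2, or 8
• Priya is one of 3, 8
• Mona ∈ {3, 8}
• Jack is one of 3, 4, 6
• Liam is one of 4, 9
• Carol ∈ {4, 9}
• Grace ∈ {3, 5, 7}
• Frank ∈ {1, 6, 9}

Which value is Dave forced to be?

2

Carol and Liam share exactly the 2 values {4, 9}; by pigeonhole those values go to them, so strike 4, 9 from Frank, Jack.
Mona and Priya between them cover only {3, 8} — a naked pair. Remove those values from Grace, Dave, Jack.
Jack has just one choice, so Jack = 6. Eliminate 6 elsewhere: Frank.
Frank has just one choice, so Frank = 1. Eliminate 1 elsewhere: Dave.
So Dave = 2.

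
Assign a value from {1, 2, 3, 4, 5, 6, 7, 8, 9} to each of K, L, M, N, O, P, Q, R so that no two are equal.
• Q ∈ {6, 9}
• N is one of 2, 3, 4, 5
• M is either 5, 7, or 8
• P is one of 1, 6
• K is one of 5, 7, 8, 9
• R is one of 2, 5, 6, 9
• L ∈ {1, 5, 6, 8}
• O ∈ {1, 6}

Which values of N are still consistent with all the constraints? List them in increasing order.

O and P share exactly the 2 values {1, 6}; by pigeonhole those values go to them, so strike 1, 6 from L, Q, R.
Q has just one choice, so Q = 9. Remove 9 from K, R.
K, L, M between them cover only {5, 7, 8} — a naked triple. Remove those values from N, R.
R has just one choice, so R = 2. Remove 2 from N.
No further eliminations apply; N can still be any of 3, 4.

3, 4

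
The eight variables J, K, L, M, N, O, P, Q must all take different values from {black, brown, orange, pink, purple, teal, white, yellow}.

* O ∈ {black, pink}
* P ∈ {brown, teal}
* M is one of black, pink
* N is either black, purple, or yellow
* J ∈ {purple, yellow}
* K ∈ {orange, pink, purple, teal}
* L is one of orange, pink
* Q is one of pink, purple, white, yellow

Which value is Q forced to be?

The 8 variables draw from only 8 values {black, brown, orange, pink, purple, teal, white, yellow}, so each is used; only P can be brown, hence P = brown.
Among the 7 still-open variables, teal fits only K (and all 7 values in {black, orange, pink, purple, teal, white, yellow} must be used), so K = teal.
The 6 still-open variables draw from only 6 values {black, orange, pink, purple, white, yellow}, so each is used; only L can be orange, hence L = orange.
The 5 still-open variables draw from only 5 values {black, pink, purple, white, yellow}, so each is used; only Q can be white, hence Q = white.

white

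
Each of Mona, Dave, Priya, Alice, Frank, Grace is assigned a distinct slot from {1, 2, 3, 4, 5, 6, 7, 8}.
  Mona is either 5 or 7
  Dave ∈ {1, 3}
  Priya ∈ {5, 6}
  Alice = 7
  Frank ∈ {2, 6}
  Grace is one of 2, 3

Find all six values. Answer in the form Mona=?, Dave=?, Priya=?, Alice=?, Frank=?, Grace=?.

Mona=5, Dave=1, Priya=6, Alice=7, Frank=2, Grace=3

Alice has just one choice, so Alice = 7. Remove 7 from Mona.
Mona has just one choice, so Mona = 5. So Priya can't be 5.
That leaves Priya = 6. Remove 6 from Frank.
Frank must be 2 (only option left). So Grace can't be 2.
Grace must be 3 (only option left). Strike 3 from Dave.
Dave must be 1 (only option left).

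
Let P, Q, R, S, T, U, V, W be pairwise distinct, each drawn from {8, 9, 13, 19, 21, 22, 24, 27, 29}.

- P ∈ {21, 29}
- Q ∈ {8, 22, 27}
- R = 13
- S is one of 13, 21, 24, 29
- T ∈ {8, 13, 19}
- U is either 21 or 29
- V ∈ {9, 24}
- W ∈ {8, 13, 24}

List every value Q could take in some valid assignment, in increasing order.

R must be 13 (only option left). So S, T, W can't be 13.
P and U share exactly the 2 values {21, 29}; by pigeonhole those values go to them, so strike 21, 29 from S.
S must be 24 (only option left). So V, W can't be 24.
V must be 9 (only option left).
W has just one choice, so W = 8. Remove 8 from Q, T.
T has just one choice, so T = 19.
No further eliminations apply; Q can still be any of 22, 27.

22, 27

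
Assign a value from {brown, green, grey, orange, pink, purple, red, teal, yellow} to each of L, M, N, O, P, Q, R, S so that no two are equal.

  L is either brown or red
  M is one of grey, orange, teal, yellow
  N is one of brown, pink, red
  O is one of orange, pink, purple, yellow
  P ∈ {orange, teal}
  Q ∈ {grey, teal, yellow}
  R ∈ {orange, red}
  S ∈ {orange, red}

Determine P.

Among the 8 variables, purple fits only O (and all 8 values in {brown, grey, orange, pink, purple, red, teal, yellow} must be used), so O = purple.
The 7 still-open variables draw from only 7 values {brown, grey, orange, pink, red, teal, yellow}, so each is used; only N can be pink, hence N = pink.
Among the 6 still-open variables, brown fits only L (and all 6 values in {brown, grey, orange, red, teal, yellow} must be used), so L = brown.
R and S between them cover only {orange, red} — a naked pair. Remove those values from M, P.
So P = teal.

teal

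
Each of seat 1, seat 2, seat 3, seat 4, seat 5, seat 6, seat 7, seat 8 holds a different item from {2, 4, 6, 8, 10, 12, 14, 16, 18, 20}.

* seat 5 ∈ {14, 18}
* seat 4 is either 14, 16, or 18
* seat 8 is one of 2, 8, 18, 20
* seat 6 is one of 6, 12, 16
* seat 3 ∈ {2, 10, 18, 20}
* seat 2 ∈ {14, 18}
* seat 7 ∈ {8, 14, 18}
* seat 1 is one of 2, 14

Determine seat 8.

20

The 2 variables seat 2 and seat 5 are confined to {14, 18}, which locks those values in; drop them from seat 1, seat 3, seat 4, seat 7, seat 8.
seat 1 has just one choice, so seat 1 = 2. Remove 2 from seat 3, seat 8.
That leaves seat 4 = 16. So seat 6 can't be 16.
seat 7 must be 8 (only option left). Remove 8 from seat 8.
So seat 8 = 20.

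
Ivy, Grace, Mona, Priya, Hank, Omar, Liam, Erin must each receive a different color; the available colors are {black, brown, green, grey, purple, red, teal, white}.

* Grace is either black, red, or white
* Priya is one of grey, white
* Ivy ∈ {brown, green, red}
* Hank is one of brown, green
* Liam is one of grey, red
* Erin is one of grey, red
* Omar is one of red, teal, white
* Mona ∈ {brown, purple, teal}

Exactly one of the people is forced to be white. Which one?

The 8 variables together cover exactly {black, brown, green, grey, purple, red, teal, white} — 8 values for 8 variables — and black appears only in Grace's list, so Grace = black.
The 7 still-open variables together cover exactly {brown, green, grey, purple, red, teal, white} — 7 values for 7 variables — and purple appears only in Mona's list, so Mona = purple.
The 6 still-open variables draw from only 6 values {brown, green, grey, red, teal, white}, so each is used; only Omar can be teal, hence Omar = teal.
The 5 still-open variables draw from only 5 values {brown, green, grey, red, white}, so each is used; only Priya can be white, hence Priya = white.

Priya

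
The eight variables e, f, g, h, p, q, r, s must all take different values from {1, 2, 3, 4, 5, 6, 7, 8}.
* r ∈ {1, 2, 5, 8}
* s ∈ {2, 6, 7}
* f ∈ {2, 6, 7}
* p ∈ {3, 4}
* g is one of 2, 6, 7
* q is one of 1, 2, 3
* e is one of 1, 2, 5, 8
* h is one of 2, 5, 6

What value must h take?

5

The 8 variables together cover exactly {1, 2, 3, 4, 5, 6, 7, 8} — 8 values for 8 variables — and 4 appears only in p's list, so p = 4.
The 7 still-open variables together cover exactly {1, 2, 3, 5, 6, 7, 8} — 7 values for 7 variables — and 3 appears only in q's list, so q = 3.
The 3 variables f, g, s are confined to {2, 6, 7}, which locks those values in; drop them from e, h, r.
So h = 5.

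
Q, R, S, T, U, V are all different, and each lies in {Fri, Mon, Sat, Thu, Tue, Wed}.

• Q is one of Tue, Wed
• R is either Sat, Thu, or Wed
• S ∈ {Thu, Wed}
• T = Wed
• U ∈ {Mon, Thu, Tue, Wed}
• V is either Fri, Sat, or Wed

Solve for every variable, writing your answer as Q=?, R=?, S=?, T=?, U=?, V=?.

T must be Wed (only option left). Remove Wed from Q, R, S, U, V.
Q's domain is down to {Tue}, so Q = Tue. Remove Tue from U.
That leaves S = Thu. So R, U can't be Thu.
U must be Mon (only option left).
R has just one choice, so R = Sat. Eliminate Sat elsewhere: V.
V's domain is down to {Fri}, so V = Fri.

Q=Tue, R=Sat, S=Thu, T=Wed, U=Mon, V=Fri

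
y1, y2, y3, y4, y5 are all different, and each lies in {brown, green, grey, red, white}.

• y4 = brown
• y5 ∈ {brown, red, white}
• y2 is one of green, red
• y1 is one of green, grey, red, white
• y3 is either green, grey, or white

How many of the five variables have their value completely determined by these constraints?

y4's domain is down to {brown}, so y4 = brown. Strike brown from y5.
Determined: y4=brown. The other variables each still have more than one consistent value. That makes 1.

1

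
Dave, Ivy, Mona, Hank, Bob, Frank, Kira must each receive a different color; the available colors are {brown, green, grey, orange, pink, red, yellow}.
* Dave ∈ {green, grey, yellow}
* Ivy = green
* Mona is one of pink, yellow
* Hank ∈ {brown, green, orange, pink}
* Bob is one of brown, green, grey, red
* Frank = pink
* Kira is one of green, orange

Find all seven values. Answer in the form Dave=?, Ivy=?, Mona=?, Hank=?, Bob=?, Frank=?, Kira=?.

Ivy's domain is down to {green}, so Ivy = green. Remove green from Dave, Hank, Bob, Kira.
That leaves Frank = pink. Remove pink from Mona, Hank.
That leaves Kira = orange. Remove orange from Hank.
That leaves Mona = yellow. Remove yellow from Dave.
Hank has just one choice, so Hank = brown. Eliminate brown elsewhere: Bob.
Dave has just one choice, so Dave = grey. Strike grey from Bob.
Bob has just one choice, so Bob = red.

Dave=grey, Ivy=green, Mona=yellow, Hank=brown, Bob=red, Frank=pink, Kira=orange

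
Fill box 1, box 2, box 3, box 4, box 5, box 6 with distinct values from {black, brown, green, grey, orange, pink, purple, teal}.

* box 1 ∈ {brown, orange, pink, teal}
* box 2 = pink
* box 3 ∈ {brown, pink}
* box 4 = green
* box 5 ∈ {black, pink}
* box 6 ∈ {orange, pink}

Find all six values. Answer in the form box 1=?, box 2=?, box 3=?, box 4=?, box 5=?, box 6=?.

box 2 has just one choice, so box 2 = pink. Remove pink from box 1, box 3, box 5, box 6.
box 3 must be brown (only option left). Eliminate brown elsewhere: box 1.
box 4 has just one choice, so box 4 = green.
box 5 must be black (only option left).
box 6 must be orange (only option left). So box 1 can't be orange.
box 1 must be teal (only option left).

box 1=teal, box 2=pink, box 3=brown, box 4=green, box 5=black, box 6=orange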